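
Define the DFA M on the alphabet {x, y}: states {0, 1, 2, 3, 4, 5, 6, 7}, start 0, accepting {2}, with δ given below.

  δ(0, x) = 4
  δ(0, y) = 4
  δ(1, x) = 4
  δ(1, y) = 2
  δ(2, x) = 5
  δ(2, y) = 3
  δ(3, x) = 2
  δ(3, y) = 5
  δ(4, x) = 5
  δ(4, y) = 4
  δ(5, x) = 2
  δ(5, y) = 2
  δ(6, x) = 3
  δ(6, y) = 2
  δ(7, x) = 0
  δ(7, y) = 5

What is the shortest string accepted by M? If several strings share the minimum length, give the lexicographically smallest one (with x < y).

A breadth-first search from 0 reaches an accepting state first via the path 0 → 4 → 5 → 2 on input xxx.
No string of length < 3 is accepted (BFS exhausts all shorter strings without reaching an accepting state), and xxx is the lexicographically least accepting string of length 3.

xxx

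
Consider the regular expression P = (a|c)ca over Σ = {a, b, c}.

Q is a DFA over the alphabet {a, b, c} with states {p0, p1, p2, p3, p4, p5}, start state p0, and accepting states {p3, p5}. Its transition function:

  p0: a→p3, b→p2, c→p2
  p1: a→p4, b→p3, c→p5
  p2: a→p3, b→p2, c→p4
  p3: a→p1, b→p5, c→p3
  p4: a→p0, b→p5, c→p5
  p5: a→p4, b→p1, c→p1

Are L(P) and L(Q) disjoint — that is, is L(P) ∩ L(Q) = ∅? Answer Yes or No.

Converting the expression P to a DFA (subset construction, then merging equivalent states) gives the minimal DFA with states {r0, r1, r2, r3, r4}, start state r0, accepting states {r4} and transitions r0: a→r1, b→r2, c→r1; r1: a→r2, b→r2, c→r3; r2: a→r2, b→r2, c→r2; r3: a→r4, b→r2, c→r2; r4: a→r2, b→r2, c→r2.
Exploring the product automaton P × Q from the start pair (r0, p0), following both machines on each input symbol, reaches 13 state pairs: (r0, p0), (r1, p3), (r2, p2), (r1, p2), (r2, p1), (r2, p5), (r3, p3), (r2, p3), (r2, p4), (r3, p4), (r4, p1), (r2, p0), (r4, p0).
P accepts in {r4} and Q accepts in {p3, p5}; no reachable pair has both components accepting, so no string drives both machines to acceptance simultaneously and L(P) ∩ L(Q) = ∅.
So no string is accepted by both, and the intersection is empty.

Yes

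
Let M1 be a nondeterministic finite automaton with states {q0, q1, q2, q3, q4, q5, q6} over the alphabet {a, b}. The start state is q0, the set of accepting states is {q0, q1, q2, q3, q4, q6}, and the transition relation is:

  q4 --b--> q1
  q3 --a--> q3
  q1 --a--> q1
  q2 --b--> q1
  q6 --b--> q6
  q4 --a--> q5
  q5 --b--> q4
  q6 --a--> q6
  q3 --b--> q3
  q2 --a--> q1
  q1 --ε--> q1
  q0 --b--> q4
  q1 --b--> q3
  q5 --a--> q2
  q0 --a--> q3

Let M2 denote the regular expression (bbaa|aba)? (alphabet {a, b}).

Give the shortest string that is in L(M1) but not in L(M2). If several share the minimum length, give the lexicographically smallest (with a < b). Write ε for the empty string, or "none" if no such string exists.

The string a is accepted by M1 but not by M2.
No shorter string lies in the difference, and a is the lexicographically first length-1 string in L(M1) \ L(M2).

a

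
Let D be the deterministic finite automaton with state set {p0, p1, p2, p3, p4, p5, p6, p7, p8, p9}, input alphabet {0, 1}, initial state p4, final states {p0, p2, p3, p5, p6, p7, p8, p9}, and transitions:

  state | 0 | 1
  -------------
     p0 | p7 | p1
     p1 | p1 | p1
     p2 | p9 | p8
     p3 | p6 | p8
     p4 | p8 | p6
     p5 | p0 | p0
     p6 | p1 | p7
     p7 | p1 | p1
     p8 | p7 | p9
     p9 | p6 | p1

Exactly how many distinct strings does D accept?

7

The useful subgraph on states {p4, p6, p7, p8, p9} is acyclic, so L(D) is finite; the longest accepting path visits 5 useful states, giving maximum string length 4.
Counting accepting paths from p4 by length: 2 of length 1, 3 of length 2, 1 of length 3, 1 of length 4. Total 7.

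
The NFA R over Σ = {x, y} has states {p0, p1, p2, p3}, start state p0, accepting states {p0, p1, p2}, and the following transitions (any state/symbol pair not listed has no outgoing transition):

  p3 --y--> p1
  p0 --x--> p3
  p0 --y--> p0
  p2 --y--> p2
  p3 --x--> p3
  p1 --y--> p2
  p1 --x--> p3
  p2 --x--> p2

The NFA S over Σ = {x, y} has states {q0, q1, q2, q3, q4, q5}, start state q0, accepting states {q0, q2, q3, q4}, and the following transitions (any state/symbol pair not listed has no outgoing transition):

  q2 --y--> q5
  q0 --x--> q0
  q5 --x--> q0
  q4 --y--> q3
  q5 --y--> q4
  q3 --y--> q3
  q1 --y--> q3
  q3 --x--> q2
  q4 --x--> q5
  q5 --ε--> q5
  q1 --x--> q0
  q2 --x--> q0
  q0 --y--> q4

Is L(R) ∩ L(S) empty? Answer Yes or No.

No

The empty string ε is accepted by both R and S.
Hence L(R) ∩ L(S) ≠ ∅.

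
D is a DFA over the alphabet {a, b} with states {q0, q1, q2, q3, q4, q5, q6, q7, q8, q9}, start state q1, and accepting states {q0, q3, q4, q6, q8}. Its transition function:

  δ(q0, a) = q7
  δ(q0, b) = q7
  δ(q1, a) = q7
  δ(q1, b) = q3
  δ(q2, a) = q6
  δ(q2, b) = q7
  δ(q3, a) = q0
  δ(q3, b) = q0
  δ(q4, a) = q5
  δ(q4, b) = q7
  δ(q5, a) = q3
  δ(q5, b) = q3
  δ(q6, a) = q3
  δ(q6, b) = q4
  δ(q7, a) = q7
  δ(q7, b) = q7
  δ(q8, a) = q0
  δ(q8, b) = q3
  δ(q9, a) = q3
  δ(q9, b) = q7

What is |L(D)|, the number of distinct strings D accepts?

The useful subgraph on states {q0, q1, q3} is acyclic, so L(D) is finite; the longest accepting path visits 3 useful states, giving maximum string length 2.
Counting accepting paths from q1 by length: 1 of length 1, 2 of length 2. Total 3.

3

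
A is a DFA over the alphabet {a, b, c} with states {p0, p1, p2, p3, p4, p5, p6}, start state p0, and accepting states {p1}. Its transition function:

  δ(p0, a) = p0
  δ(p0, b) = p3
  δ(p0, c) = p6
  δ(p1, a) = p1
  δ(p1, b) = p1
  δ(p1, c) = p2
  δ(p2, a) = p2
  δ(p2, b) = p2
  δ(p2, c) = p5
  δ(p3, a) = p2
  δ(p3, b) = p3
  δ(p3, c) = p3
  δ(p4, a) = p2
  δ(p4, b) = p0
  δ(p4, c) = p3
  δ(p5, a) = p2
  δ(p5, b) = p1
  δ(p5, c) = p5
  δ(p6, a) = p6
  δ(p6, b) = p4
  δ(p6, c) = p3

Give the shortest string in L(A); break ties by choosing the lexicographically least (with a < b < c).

A breadth-first search from p0 reaches an accepting state first via the path p0 → p3 → p2 → p5 → p1 on input bacb.
No string of length < 4 is accepted (BFS exhausts all shorter strings without reaching an accepting state), and bacb is the lexicographically least accepting string of length 4.

bacb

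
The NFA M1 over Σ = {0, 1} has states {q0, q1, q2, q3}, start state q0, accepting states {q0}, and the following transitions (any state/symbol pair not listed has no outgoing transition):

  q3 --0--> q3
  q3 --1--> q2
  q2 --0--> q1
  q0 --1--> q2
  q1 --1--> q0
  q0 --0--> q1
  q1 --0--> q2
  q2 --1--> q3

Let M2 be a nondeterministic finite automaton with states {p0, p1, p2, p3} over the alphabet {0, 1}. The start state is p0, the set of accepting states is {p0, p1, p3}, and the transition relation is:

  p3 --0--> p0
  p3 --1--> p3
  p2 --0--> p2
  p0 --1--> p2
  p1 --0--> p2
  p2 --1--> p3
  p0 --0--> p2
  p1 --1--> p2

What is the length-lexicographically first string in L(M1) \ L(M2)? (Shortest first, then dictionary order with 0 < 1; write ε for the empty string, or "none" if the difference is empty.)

0101

The string 0101 is accepted by M1 but not by M2.
No shorter string lies in the difference, and 0101 is the lexicographically first length-4 string in L(M1) \ L(M2).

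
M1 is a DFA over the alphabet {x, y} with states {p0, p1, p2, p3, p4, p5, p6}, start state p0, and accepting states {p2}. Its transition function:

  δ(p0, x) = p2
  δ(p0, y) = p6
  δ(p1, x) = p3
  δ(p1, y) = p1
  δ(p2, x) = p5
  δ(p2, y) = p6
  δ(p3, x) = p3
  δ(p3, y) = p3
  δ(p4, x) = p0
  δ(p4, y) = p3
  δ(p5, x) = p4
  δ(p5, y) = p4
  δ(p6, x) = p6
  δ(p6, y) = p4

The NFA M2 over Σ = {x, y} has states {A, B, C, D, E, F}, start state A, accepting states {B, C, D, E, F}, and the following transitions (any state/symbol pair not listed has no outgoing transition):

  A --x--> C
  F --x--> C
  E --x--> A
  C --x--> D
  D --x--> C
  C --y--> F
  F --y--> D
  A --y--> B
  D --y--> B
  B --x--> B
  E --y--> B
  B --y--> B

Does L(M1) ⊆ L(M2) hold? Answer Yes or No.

Yes

Exploring the product automaton M1 × M2 from the start pair (p0, A), following both machines on each input symbol, reaches 22 state pairs: (p0, A), (p2, C), (p6, B), (p5, D), (p6, F), (p4, B), (p4, C), (p6, C), (p4, D), (p0, B), (p3, B), (p0, D), (p3, F), (p6, D), (p4, F), (p0, C), (p2, B), (p3, C), (p3, D), (p2, D), (p5, B), (p5, C).
M1 accepts in {p2} and M2 accepts in {B, C, D, E, F}. The reachable pairs whose M1-component is accepting are (p2, C), (p2, B), (p2, D); in each of them the M2-component is accepting too, so the product for L(M1) \ L(M2) (M1-component accepting, M2-component rejecting) has no reachable accepting pair and the difference is empty.
Hence every string in L(M1) is also in L(M2).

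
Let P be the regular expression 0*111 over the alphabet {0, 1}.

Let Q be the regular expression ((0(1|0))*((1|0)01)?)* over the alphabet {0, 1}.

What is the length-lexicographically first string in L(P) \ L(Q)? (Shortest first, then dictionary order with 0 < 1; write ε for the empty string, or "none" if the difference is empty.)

The string 111 is accepted by P but not by Q.
No shorter string lies in the difference, and 111 is the lexicographically first length-3 string in L(P) \ L(Q).

111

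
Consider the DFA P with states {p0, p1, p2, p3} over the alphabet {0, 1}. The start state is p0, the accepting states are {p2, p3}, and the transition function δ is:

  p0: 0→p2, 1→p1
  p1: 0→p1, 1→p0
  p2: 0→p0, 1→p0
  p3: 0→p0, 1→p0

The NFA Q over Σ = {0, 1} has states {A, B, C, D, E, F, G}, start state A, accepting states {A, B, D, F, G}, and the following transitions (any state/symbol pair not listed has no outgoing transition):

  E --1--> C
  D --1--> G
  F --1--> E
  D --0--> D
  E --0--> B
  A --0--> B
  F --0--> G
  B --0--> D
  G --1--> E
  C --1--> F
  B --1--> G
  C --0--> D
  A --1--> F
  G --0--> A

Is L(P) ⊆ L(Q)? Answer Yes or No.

Yes

Exploring the product automaton P × Q from the start pair (p0, A), following both machines on each input symbol, reaches 18 state pairs: (p0, A), (p2, B), (p1, F), (p0, D), (p0, G), (p1, G), (p0, E), (p2, D), (p2, A), (p1, E), (p1, A), (p1, C), (p0, B), (p0, F), (p1, B), (p0, C), (p1, D), (p2, G).
P accepts in {p2, p3} and Q accepts in {A, B, D, F, G}. The reachable pairs whose P-component is accepting are (p2, B), (p2, D), (p2, A), (p2, G); in each of them the Q-component is accepting too, so the product for L(P) \ L(Q) (P-component accepting, Q-component rejecting) has no reachable accepting pair and the difference is empty.
Hence every string in L(P) is also in L(Q).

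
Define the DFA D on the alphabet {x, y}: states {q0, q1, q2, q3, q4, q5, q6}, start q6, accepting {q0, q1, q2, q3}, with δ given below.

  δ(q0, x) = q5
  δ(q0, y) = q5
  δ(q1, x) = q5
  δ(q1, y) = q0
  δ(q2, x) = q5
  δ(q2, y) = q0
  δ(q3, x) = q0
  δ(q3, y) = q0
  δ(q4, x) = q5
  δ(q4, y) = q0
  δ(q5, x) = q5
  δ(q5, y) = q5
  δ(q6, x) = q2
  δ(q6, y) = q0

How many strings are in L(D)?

The useful subgraph on states {q0, q2, q6} is acyclic, so L(D) is finite; the longest accepting path visits 3 useful states, giving maximum string length 2.
Counting accepting paths from q6 by length: 2 of length 1, 1 of length 2. Total 3.

3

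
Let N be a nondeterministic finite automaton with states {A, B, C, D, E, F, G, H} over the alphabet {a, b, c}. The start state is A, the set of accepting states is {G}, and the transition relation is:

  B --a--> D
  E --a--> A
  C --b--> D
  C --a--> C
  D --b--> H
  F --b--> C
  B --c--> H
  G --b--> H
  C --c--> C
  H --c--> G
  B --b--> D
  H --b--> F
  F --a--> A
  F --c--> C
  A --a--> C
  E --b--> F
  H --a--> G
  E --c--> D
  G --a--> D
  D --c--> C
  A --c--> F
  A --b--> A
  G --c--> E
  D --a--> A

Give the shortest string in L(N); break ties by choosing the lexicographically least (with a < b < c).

A breadth-first search from A reaches an accepting state first via the path A → C → D → H → G on input abba.
No string of length < 4 is accepted (BFS exhausts all shorter strings without reaching an accepting state), and abba is the lexicographically least accepting string of length 4.

abba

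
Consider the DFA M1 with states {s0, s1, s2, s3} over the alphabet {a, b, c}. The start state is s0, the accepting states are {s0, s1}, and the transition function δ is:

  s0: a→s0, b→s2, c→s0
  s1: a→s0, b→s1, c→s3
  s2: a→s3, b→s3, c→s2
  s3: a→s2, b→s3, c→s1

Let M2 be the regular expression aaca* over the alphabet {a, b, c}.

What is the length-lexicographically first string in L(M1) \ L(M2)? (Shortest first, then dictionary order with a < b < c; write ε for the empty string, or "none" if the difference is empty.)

ε

The empty string ε is accepted by M1 but not by M2.
Since ε is the unique shortest string, it is the required witness.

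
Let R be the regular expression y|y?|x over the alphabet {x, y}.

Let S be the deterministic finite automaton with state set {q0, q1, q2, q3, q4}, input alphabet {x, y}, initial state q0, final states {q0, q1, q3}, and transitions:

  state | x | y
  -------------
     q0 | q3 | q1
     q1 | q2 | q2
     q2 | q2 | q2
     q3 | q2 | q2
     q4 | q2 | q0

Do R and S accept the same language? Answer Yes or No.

Converting the expression R to a DFA (subset construction, then merging equivalent states) gives the minimal DFA with states {r0, r1, r2}, start state r0, accepting states {r0, r1} and transitions r0: x→r1, y→r1; r1: x→r2, y→r2; r2: x→r2, y→r2.
Exploring the product automaton R × S from the start pair (r0, q0), following both machines on each input symbol, reaches 4 state pairs: (r0, q0), (r1, q3), (r1, q1), (r2, q2).
R accepts in {r0, r1} and S accepts in {q0, q1, q3}. In every reachable pair the two components are either both accepting — (r0, q0), (r1, q3), (r1, q1) — or both non-accepting, so no string is accepted by exactly one of the machines: L(R) \ L(S) and L(S) \ L(R) are both empty.
Hence every string is accepted by R iff it is accepted by S, and the two languages coincide.

Yes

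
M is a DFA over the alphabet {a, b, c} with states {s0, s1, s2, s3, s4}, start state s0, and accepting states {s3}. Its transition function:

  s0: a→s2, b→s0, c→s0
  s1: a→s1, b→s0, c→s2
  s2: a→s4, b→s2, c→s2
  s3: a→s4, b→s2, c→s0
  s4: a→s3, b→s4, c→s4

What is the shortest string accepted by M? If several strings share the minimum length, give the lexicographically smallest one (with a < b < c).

aaa

A breadth-first search from s0 reaches an accepting state first via the path s0 → s2 → s4 → s3 on input aaa.
No string of length < 3 is accepted (BFS exhausts all shorter strings without reaching an accepting state), and aaa is the lexicographically least accepting string of length 3.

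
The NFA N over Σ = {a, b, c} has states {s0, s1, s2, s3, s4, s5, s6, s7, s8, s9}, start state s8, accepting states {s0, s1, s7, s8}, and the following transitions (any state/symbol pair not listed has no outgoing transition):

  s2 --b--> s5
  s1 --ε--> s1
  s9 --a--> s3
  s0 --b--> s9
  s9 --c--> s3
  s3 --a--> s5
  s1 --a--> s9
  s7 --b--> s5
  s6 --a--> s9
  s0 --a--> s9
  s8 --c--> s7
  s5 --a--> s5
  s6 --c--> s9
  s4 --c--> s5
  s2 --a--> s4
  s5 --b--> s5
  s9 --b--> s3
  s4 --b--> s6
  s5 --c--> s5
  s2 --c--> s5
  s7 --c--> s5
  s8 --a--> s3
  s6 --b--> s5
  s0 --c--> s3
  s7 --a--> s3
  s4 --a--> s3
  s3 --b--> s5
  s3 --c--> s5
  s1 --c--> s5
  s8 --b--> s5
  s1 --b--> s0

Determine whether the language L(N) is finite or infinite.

finite

The useful states (reachable from s8 and able to reach an accepting state) are {s7, s8}.
Restricted to these states the transition graph has no cycle, so every accepting path has bounded length and L is finite.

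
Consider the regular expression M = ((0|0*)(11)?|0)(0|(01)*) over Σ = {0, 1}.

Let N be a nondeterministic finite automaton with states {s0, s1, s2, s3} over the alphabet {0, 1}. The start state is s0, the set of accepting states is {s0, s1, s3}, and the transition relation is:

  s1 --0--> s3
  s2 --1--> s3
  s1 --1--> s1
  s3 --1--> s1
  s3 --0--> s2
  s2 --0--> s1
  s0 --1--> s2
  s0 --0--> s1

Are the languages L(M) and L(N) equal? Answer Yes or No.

No

The string 000 is accepted by M but rejected by N.
So L(M) ≠ L(N).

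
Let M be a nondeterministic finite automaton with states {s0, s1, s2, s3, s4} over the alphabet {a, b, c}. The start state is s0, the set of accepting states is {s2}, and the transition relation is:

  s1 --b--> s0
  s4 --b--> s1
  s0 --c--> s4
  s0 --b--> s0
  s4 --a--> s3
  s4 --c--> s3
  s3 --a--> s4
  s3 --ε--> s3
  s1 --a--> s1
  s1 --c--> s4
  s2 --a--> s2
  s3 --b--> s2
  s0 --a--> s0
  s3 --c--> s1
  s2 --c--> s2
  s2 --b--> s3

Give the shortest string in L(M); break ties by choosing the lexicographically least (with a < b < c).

cab

A breadth-first search from s0 reaches an accepting state first via the path s0 → s4 → s3 → s2 on input cab.
No string of length < 3 is accepted (BFS exhausts all shorter strings without reaching an accepting state), and cab is the lexicographically least accepting string of length 3.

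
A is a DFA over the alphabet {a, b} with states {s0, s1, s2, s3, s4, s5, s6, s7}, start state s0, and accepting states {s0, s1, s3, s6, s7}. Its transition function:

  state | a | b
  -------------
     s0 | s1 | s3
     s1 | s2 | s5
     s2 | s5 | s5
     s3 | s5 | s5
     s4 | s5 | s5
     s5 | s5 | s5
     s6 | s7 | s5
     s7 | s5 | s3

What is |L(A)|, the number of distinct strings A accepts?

3

The useful subgraph on states {s0, s1, s3} is acyclic, so L(A) is finite; the longest accepting path visits 2 useful states, giving maximum string length 1.
Counting accepting paths from s0 by length: 1 of length 0, 2 of length 1. Total 3.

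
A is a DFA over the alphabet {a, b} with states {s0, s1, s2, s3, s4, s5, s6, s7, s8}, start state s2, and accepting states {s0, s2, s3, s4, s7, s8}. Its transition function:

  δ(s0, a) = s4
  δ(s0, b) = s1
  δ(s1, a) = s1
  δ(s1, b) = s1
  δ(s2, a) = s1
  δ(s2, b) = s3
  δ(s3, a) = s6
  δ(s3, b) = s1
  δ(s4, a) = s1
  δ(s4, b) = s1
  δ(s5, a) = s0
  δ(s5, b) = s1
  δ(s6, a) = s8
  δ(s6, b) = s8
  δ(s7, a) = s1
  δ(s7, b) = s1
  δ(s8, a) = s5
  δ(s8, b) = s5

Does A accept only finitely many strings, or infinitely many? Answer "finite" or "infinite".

The useful states (reachable from s2 and able to reach an accepting state) are {s0, s2, s3, s4, s5, s6, s8}.
Restricted to these states the transition graph has no cycle, so every accepting path has bounded length and L is finite.

finite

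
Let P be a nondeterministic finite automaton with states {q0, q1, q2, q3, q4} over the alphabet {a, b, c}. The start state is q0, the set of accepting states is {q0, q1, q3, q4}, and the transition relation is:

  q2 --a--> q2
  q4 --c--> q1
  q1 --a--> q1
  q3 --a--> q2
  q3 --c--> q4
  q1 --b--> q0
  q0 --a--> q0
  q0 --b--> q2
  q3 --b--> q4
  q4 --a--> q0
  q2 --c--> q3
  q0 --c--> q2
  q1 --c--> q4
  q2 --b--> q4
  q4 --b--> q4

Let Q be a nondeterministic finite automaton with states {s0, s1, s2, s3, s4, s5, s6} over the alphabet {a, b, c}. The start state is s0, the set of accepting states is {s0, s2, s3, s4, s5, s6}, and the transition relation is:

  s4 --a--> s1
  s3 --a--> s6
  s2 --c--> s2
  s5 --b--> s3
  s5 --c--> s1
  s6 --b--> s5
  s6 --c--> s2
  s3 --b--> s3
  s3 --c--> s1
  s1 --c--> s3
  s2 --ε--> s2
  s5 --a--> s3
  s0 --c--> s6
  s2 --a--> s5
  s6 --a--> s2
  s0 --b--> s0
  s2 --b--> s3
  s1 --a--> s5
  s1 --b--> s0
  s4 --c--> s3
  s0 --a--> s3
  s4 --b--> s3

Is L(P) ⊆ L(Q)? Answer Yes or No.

The string abc is in L(P) but not in L(Q).
So L(P) ⊄ L(Q).

No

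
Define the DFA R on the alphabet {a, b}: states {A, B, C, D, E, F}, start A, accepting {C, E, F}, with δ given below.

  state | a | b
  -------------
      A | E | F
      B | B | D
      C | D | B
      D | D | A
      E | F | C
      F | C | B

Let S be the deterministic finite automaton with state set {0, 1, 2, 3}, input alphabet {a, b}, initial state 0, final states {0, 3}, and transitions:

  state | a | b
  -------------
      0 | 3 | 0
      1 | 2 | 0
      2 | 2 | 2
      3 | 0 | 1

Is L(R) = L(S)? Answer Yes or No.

The string ab is accepted by R but rejected by S.
So L(R) ≠ L(S).

No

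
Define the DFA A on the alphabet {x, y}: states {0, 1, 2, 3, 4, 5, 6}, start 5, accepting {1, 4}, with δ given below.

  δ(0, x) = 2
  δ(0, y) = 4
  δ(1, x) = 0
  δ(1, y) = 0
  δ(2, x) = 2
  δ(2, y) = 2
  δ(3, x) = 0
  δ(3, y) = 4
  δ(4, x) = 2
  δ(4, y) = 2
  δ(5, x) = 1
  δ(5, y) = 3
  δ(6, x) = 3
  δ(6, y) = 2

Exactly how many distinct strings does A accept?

5

The useful subgraph on states {0, 1, 3, 4, 5} is acyclic, so L(A) is finite; the longest accepting path visits 4 useful states, giving maximum string length 3.
Counting accepting paths from 5 by length: 1 of length 1, 1 of length 2, 3 of length 3. Total 5.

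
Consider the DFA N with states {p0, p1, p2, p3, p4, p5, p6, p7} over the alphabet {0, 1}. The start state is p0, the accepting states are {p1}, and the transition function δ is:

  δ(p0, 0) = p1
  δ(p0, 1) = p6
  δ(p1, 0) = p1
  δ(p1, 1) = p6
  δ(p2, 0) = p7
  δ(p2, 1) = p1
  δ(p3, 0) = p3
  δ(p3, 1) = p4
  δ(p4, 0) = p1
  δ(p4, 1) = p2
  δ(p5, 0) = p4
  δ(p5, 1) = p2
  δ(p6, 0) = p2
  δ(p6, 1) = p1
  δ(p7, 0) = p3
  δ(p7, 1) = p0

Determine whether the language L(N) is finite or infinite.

State p1 is reachable from the start and can reach an accepting state, and it lies on the cycle p1 → p1.
Traversing that cycle any number of times yields accepted strings of unbounded length, so the language is infinite.

infinite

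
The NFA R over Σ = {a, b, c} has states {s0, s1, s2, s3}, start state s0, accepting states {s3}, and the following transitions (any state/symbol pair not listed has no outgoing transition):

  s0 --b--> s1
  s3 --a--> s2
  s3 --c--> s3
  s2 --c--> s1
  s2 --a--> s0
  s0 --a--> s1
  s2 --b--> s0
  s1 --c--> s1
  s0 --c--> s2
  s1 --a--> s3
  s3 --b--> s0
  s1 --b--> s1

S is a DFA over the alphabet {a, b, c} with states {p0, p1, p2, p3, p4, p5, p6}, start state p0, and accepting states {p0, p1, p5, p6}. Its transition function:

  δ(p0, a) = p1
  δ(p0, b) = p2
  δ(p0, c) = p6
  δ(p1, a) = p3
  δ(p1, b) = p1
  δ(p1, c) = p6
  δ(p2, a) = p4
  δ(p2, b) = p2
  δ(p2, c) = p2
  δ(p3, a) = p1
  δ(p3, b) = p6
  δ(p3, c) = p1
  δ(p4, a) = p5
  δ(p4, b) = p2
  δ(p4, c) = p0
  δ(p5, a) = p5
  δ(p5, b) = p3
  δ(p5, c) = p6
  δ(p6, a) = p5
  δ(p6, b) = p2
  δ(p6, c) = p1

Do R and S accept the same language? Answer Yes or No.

No

The string aa is accepted by R but rejected by S.
So L(R) ≠ L(S).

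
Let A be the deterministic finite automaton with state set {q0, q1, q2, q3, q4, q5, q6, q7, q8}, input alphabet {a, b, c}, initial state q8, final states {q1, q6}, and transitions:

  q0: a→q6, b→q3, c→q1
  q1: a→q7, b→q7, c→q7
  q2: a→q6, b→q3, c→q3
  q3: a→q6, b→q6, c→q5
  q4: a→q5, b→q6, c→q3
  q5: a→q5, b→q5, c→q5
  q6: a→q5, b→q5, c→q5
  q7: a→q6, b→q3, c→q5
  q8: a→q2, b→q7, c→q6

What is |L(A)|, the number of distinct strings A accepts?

The useful subgraph on states {q2, q3, q6, q7, q8} is acyclic, so L(A) is finite; the longest accepting path visits 4 useful states, giving maximum string length 3.
Counting accepting paths from q8 by length: 1 of length 1, 2 of length 2, 6 of length 3. Total 9.

9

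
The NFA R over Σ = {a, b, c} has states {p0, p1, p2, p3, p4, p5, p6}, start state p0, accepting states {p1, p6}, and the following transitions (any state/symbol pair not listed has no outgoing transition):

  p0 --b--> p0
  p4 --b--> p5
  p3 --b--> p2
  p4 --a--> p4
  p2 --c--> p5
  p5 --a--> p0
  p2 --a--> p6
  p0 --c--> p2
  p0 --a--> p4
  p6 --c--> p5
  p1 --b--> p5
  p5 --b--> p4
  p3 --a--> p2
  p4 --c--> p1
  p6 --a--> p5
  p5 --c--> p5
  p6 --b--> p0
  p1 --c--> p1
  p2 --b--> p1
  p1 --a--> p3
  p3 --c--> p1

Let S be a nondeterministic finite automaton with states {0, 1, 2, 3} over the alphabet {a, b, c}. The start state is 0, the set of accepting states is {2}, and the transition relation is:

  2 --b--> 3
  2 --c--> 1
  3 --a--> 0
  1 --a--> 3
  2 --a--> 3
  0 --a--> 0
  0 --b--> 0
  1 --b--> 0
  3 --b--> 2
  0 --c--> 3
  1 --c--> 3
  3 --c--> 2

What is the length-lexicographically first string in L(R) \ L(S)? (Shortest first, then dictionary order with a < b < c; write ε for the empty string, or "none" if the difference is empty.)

ac

The string ac is accepted by R but not by S.
No shorter string lies in the difference, and ac is the lexicographically first length-2 string in L(R) \ L(S).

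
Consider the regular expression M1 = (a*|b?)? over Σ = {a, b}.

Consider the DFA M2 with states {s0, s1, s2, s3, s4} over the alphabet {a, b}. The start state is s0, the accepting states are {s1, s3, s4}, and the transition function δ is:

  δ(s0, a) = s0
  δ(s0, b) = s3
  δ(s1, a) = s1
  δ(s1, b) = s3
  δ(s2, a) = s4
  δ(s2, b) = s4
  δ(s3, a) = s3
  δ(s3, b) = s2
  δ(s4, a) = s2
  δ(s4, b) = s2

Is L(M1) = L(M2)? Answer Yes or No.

No

The empty string ε is accepted by M1 but rejected by M2.
So L(M1) ≠ L(M2).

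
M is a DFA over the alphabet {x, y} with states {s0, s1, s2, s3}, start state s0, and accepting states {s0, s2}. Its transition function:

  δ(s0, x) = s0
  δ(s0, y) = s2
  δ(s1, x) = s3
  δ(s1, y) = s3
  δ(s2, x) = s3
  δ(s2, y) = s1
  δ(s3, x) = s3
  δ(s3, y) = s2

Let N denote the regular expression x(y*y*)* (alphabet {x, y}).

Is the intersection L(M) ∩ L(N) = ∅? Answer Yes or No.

The string x is accepted by both M and N.
Hence L(M) ∩ L(N) ≠ ∅.

No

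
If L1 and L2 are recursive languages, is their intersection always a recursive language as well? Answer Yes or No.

Yes

Run both deciders on the input and accept iff both accept; the combined machine always halts.
So the recursive languages are closed under intersection.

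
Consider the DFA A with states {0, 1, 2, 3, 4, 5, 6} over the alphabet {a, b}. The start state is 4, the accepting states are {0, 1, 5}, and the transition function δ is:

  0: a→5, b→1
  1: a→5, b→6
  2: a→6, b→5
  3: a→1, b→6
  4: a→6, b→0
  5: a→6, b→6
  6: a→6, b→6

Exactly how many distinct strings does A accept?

4

The useful subgraph on states {0, 1, 4, 5} is acyclic, so L(A) is finite; the longest accepting path visits 4 useful states, giving maximum string length 3.
Counting accepting paths from 4 by length: 1 of length 1, 2 of length 2, 1 of length 3. Total 4.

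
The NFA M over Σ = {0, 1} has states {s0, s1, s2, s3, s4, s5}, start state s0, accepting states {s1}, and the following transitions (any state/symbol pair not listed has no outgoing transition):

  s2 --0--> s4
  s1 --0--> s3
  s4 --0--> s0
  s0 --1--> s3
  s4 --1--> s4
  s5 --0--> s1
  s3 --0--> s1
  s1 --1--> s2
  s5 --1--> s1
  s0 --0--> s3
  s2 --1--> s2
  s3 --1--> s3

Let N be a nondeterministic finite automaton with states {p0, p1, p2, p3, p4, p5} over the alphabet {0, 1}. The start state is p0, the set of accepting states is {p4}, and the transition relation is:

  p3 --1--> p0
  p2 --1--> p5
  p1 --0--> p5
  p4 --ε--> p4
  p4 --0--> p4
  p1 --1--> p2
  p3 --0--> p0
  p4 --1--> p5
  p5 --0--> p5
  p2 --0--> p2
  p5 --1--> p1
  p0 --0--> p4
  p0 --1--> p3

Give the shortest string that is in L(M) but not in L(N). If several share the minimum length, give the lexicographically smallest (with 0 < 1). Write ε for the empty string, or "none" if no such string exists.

10

The string 10 is accepted by M but not by N.
No shorter string lies in the difference, and 10 is the lexicographically first length-2 string in L(M) \ L(N).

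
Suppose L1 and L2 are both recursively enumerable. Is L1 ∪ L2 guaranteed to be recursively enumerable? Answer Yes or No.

Simulate recognisers for L₁ and L₂ in parallel, alternating one step of each, and accept as soon as either accepts.
So the recursively enumerable languages are closed under union.

Yes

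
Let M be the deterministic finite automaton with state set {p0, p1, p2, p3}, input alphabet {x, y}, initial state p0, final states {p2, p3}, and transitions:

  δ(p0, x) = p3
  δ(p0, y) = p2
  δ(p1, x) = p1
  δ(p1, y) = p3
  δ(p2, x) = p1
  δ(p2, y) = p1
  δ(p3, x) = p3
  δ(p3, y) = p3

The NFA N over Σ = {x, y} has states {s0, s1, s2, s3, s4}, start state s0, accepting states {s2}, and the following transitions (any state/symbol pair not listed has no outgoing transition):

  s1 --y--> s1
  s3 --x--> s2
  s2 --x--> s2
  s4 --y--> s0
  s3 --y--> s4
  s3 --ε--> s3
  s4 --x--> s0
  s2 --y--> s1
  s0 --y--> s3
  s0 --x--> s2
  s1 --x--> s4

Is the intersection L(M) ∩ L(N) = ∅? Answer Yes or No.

The string x is accepted by both M and N.
Hence L(M) ∩ L(N) ≠ ∅.

No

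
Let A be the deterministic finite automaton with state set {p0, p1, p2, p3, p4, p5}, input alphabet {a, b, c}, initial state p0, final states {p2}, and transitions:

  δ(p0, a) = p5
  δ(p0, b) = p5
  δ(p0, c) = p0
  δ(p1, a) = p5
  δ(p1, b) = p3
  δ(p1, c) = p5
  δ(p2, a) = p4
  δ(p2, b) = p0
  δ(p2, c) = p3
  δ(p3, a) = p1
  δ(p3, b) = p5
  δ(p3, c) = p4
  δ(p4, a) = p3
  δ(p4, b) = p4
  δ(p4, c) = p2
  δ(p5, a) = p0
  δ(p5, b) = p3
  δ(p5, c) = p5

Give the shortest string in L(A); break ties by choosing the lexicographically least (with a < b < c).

A breadth-first search from p0 reaches an accepting state first via the path p0 → p5 → p3 → p4 → p2 on input abcc.
No string of length < 4 is accepted (BFS exhausts all shorter strings without reaching an accepting state), and abcc is the lexicographically least accepting string of length 4.

abcc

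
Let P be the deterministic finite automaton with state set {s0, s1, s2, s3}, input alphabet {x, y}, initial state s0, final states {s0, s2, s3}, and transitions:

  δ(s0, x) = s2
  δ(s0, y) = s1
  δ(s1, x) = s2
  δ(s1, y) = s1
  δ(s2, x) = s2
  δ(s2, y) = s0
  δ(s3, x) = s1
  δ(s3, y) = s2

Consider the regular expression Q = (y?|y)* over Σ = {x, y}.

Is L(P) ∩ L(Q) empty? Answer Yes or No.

The empty string ε is accepted by both P and Q.
Hence L(P) ∩ L(Q) ≠ ∅.

No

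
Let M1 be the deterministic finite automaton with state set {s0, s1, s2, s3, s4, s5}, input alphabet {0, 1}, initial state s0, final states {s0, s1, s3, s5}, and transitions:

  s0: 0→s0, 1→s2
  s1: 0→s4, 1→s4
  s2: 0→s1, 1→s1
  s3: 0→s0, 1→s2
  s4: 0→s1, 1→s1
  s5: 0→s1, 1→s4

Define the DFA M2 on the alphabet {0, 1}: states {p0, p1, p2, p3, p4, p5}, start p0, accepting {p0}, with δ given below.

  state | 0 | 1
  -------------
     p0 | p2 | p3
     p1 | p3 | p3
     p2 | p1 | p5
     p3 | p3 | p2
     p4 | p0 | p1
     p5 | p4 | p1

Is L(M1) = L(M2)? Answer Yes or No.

The string 0 is accepted by M1 but rejected by M2.
So L(M1) ≠ L(M2).

No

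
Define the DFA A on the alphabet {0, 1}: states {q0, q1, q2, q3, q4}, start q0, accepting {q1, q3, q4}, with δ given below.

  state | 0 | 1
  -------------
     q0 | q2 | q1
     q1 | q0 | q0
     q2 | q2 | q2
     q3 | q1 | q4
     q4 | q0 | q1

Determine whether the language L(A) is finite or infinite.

infinite

State q0 is reachable from the start and can reach an accepting state, and it lies on the cycle q0 → q1 → q0.
Traversing that cycle any number of times yields accepted strings of unbounded length, so the language is infinite.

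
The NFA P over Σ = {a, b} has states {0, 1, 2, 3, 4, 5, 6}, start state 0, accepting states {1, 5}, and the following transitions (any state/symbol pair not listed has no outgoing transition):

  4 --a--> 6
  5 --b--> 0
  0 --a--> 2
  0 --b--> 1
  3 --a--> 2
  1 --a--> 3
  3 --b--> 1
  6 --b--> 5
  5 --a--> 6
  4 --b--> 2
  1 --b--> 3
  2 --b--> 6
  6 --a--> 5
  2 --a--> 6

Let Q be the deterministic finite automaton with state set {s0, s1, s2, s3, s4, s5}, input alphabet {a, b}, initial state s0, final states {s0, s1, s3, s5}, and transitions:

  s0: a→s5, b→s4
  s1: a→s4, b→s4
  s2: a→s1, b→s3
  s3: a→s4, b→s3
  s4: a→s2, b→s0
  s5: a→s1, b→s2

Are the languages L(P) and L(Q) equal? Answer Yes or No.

No

The string b is accepted by P but rejected by Q.
So L(P) ≠ L(Q).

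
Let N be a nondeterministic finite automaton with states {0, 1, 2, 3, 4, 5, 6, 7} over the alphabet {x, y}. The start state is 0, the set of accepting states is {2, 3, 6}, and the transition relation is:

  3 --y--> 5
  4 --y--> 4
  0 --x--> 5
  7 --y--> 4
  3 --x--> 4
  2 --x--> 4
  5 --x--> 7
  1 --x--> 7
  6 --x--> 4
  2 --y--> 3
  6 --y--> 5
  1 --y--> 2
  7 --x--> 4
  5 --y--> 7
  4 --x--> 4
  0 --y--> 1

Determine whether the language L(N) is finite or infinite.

finite

The useful states (reachable from 0 and able to reach an accepting state) are {0, 1, 2, 3}.
Restricted to these states the transition graph has no cycle, so every accepting path has bounded length and L is finite.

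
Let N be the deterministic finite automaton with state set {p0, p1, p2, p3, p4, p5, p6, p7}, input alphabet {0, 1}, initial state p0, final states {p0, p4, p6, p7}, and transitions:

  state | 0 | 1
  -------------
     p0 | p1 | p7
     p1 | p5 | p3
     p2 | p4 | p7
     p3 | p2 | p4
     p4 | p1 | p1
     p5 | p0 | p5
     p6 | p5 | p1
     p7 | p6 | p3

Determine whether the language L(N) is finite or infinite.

State p1 is reachable from the start and can reach an accepting state, and it lies on the cycle p1 → p3 → p2 → p4 → p1.
Traversing that cycle any number of times yields accepted strings of unbounded length, so the language is infinite.

infinite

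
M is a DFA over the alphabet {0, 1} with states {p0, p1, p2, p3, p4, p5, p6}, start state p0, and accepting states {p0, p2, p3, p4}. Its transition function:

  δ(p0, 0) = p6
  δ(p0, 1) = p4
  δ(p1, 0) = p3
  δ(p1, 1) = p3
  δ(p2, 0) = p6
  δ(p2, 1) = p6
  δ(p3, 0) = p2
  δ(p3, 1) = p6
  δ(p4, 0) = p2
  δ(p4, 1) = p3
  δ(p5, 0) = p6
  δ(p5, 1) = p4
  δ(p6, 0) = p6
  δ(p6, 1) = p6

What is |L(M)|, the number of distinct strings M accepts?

5

The useful subgraph on states {p0, p2, p3, p4} is acyclic, so L(M) is finite; the longest accepting path visits 4 useful states, giving maximum string length 3.
Counting accepting paths from p0 by length: 1 of length 0, 1 of length 1, 2 of length 2, 1 of length 3. Total 5.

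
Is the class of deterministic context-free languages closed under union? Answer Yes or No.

No

{aⁿbⁿ : n≥0} and {aⁿb²ⁿ : n≥0} are each accepted by a deterministic PDA (push the a's; pop one per b, respectively one per two b's), but their union U is not. Suppose a DPDA M accepted U. Being deterministic, M has a single run on aⁿb²ⁿ, and since aⁿbⁿ ∈ U that run passes through an accepting configuration right after consuming the prefix aⁿbⁿ and then goes on to accept again after n more b's. Build an ordinary (nondeterministic) PDA M′ that simulates M on a's and b's and, at any moment when M is in an accepting state, may switch to a second mode in which it reads only c's, feeding each c to M as a b; M′ accepts when M does. Then M′ accepts aⁱbʲcᵏ (k≥1) exactly when both aⁱbʲ ∈ U and aⁱbʲ⁺ᵏ ∈ U, and checking the four cases (i=j or j=2i, combined with j+k=i or j+k=2i) leaves only i=j=k: so L(M′) ∩ a*b*c⁺ = {aⁿbⁿcⁿ : n≥1} would be context-free, which it is not (pumping lemma) — contradiction. (The union is an unambiguous CFL; it is determinism, not unambiguity, that fails.)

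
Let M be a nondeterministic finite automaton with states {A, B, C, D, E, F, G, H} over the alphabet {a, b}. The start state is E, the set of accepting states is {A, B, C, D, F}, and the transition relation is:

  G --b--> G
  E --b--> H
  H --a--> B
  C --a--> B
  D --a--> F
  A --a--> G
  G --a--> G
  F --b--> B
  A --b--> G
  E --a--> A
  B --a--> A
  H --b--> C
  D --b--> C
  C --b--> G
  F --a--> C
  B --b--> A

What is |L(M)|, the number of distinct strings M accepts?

8

The useful subgraph on states {A, B, C, E, H} is acyclic, so L(M) is finite; the longest accepting path visits 5 useful states, giving maximum string length 4.
Counting accepting paths from E by length: 1 of length 1, 2 of length 2, 3 of length 3, 2 of length 4. Total 8.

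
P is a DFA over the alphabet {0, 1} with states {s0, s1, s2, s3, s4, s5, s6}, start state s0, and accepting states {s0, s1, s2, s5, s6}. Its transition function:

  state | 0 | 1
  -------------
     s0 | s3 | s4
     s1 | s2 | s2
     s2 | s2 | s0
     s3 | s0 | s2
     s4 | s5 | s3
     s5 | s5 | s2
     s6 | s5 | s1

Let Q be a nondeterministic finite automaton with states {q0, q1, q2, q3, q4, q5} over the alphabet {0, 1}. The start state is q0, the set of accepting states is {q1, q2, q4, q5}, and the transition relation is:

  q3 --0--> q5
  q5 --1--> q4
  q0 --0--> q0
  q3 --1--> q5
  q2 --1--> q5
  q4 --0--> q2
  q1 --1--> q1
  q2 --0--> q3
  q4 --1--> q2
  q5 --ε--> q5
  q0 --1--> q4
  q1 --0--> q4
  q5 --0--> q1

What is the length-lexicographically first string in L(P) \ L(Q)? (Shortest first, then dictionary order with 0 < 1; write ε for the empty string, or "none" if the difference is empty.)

ε

The empty string ε is accepted by P but not by Q.
Since ε is the unique shortest string, it is the required witness.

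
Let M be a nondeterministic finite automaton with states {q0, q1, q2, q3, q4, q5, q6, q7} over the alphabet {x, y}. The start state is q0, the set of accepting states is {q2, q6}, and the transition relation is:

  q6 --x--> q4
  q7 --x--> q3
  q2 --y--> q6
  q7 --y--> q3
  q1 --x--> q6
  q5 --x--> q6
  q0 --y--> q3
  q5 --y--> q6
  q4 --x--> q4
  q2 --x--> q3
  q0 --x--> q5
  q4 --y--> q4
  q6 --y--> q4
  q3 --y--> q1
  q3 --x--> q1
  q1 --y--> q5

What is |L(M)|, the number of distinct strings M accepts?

8

The useful subgraph on states {q0, q1, q3, q5, q6} is acyclic, so L(M) is finite; the longest accepting path visits 5 useful states, giving maximum string length 4.
Counting accepting paths from q0 by length: 2 of length 2, 2 of length 3, 4 of length 4. Total 8.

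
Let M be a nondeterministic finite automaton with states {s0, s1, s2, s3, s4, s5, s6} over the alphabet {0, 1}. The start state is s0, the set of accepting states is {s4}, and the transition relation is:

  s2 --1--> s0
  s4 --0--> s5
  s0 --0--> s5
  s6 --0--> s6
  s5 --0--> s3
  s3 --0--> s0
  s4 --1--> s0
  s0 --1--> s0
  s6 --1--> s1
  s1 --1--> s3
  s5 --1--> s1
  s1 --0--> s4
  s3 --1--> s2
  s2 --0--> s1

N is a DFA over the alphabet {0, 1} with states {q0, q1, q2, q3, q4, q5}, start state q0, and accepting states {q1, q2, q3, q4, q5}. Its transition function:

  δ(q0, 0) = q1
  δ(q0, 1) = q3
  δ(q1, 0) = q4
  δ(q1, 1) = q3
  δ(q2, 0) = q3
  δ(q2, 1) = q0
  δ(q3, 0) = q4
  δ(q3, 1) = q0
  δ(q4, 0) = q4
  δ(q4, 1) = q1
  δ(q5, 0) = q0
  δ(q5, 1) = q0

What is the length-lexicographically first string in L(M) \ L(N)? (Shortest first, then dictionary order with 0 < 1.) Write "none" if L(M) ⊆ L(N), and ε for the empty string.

Exploring the product automaton M × N from the start pair (s0, q0), following both machines on each input symbol, reaches 17 state pairs: (s0, q0), (s5, q1), (s0, q3), (s3, q4), (s1, q3), (s5, q4), (s0, q4), (s2, q1), (s4, q4), (s3, q0), (s1, q1), (s0, q1), (s1, q4), (s2, q3), (s3, q3), (s3, q1), (s2, q0).
M accepts in {s4} and N accepts in {q1, q2, q3, q4, q5}. The reachable pairs whose M-component is accepting are (s4, q4); in each of them the N-component is accepting too, so the product for L(M) \ L(N) (M-component accepting, N-component rejecting) has no reachable accepting pair and the difference is empty.
So every string accepted by M is also accepted by N: L(M) \ L(N) = ∅ and there is no such string.

none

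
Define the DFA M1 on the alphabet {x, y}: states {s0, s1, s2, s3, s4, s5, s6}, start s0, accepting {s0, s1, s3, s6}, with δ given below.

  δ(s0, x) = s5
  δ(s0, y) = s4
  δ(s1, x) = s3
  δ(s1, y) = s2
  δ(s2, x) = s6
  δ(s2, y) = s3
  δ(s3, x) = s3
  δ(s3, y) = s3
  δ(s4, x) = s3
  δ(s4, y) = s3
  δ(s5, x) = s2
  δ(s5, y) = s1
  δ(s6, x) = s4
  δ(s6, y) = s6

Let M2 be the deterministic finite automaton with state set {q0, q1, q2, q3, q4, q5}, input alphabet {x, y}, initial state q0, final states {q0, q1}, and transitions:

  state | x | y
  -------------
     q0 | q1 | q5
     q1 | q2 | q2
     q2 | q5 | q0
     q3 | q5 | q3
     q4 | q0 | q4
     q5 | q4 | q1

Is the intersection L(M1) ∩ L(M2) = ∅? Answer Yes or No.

No

The empty string ε is accepted by both M1 and M2.
Hence L(M1) ∩ L(M2) ≠ ∅.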